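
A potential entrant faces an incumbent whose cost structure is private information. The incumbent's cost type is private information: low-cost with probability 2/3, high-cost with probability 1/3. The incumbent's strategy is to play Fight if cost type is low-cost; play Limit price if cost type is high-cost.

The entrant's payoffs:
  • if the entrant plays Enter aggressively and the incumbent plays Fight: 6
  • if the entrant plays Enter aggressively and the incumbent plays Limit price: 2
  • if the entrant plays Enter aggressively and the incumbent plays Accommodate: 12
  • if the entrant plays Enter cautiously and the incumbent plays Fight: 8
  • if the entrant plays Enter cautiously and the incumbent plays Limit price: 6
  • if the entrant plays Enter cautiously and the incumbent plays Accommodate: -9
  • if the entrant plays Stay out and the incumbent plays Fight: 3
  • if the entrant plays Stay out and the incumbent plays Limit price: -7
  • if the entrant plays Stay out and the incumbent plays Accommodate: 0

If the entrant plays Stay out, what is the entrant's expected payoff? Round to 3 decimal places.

-0.333

Take the expectation over the incumbent's cost type, weighting each type's action by its prior probability.
E[Stay out] = 2/3·3 + 1/3·(-7) = 2 + (-7/3) = -1/3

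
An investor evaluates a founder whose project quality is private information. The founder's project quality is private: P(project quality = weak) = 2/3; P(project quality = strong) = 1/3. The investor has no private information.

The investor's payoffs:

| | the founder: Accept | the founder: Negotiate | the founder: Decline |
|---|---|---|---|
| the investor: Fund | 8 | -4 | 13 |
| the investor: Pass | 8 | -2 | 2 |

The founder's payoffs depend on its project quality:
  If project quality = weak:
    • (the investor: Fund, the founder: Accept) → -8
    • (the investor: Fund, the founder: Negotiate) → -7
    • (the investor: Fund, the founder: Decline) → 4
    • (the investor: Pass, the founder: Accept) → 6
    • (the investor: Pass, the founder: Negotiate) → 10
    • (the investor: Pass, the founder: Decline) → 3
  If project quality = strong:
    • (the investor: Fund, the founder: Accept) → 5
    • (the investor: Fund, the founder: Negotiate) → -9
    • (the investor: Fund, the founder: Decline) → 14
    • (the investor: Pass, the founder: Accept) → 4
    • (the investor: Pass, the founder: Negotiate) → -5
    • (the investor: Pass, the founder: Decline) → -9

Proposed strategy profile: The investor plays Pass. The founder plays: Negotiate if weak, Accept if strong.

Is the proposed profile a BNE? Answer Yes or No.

A profile is a BNE iff every type of every player is best-responding given beliefs about the other side.
The investor plays Pass: E[Pass] = 2/3·(-2) + 1/3·(8) = 4/3; E[Fund] = 0. Best-responding. ✓
The founder (project quality weak), facing Pass: Accept gives 6, Negotiate gives 10, Decline gives 3. Proposed Negotiate is best. ✓
The founder (project quality strong), facing Pass: Accept gives 4, Negotiate gives -5, Decline gives -9. Proposed Accept is best. ✓

Yes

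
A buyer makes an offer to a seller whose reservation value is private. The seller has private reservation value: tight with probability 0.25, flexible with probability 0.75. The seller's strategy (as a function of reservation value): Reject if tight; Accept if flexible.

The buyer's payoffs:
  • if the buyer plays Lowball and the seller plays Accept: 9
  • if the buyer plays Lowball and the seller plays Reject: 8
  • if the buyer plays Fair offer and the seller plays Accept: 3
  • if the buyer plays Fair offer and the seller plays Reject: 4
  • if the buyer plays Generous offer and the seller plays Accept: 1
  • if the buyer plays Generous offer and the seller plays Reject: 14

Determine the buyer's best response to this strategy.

Lowball

Compute the buyer's expected payoff for each action, taking the expectation over the seller's type.
E[Lowball] = 0.25·(8) + 0.75·(9) = 8.75
E[Fair offer] = 0.25·(4) + 0.75·(3) = 3.25
E[Generous offer] = 0.25·(14) + 0.75·(1) = 4.25
Best response: Lowball (8.75 is the largest).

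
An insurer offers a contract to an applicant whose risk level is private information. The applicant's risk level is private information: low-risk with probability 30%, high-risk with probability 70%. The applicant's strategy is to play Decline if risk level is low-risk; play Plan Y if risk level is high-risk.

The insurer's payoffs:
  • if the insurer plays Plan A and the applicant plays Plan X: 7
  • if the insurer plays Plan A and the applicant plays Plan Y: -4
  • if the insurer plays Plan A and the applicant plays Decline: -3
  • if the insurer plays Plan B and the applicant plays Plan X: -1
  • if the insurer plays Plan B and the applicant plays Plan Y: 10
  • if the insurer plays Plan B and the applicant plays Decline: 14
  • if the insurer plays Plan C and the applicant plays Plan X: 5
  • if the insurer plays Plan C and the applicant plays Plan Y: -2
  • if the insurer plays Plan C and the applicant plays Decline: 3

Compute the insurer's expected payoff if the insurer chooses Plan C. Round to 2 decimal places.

-0.50

E[Plan C] = 0.3·3 + 0.7·(-2) = 0.9 + (-1.4) = -0.5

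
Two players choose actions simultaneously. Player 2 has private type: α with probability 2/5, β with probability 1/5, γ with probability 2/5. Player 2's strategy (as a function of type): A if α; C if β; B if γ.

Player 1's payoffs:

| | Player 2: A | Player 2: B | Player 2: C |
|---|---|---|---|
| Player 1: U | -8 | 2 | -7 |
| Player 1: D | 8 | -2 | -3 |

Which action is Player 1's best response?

D

Compute Player 1's expected payoff for each action, taking the expectation over Player 2's type.
E[U] = 2/5·(-8) + 1/5·(-7) + 2/5·(2) = -19/5
E[D] = 2/5·(8) + 1/5·(-3) + 2/5·(-2) = 9/5
Best response: D (9/5 is the largest).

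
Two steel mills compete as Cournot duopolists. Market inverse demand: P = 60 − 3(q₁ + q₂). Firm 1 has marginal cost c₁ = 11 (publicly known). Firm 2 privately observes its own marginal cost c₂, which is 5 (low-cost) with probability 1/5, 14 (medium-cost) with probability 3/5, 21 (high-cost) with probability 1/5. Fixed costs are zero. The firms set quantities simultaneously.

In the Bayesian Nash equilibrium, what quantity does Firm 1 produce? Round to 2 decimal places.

Type-c best response for Firm 2: q₂(c) = (60 − c)/6 − q₁/2.
Firm 1 maximizes expected profit; its first-order condition is 60 − 6q₁ − 3E[q₂] − 11 = 0.
Substituting E[q₂] and solving: E[c₂] = 13.6, so q₁ = (60 − 2·11 + 13.6)/9 = 5.73333.

5.73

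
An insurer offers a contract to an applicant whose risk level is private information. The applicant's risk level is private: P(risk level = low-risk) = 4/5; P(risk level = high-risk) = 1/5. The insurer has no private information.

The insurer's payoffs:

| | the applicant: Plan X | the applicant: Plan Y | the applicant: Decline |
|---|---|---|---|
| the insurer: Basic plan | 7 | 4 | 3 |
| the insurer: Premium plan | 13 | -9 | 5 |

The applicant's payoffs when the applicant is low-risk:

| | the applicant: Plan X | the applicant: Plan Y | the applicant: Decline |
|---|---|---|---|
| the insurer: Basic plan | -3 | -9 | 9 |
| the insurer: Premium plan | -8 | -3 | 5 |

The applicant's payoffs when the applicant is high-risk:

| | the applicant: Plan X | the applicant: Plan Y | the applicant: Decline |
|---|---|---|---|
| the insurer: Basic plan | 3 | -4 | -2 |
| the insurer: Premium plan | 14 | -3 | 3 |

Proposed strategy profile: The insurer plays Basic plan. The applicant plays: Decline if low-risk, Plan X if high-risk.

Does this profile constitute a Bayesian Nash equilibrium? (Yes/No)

The insurer plays Basic plan: E[Basic plan] = 4/5·(3) + 1/5·(7) = 19/5; E[Premium plan] = 33/5. Not best-responding. ✗
The applicant (risk level low-risk), facing Basic plan: Plan X gives -3, Plan Y gives -9, Decline gives 9. Proposed Decline is best. ✓
The applicant (risk level high-risk), facing Basic plan: Plan X gives 3, Plan Y gives -4, Decline gives -2. Proposed Plan X is best. ✓

No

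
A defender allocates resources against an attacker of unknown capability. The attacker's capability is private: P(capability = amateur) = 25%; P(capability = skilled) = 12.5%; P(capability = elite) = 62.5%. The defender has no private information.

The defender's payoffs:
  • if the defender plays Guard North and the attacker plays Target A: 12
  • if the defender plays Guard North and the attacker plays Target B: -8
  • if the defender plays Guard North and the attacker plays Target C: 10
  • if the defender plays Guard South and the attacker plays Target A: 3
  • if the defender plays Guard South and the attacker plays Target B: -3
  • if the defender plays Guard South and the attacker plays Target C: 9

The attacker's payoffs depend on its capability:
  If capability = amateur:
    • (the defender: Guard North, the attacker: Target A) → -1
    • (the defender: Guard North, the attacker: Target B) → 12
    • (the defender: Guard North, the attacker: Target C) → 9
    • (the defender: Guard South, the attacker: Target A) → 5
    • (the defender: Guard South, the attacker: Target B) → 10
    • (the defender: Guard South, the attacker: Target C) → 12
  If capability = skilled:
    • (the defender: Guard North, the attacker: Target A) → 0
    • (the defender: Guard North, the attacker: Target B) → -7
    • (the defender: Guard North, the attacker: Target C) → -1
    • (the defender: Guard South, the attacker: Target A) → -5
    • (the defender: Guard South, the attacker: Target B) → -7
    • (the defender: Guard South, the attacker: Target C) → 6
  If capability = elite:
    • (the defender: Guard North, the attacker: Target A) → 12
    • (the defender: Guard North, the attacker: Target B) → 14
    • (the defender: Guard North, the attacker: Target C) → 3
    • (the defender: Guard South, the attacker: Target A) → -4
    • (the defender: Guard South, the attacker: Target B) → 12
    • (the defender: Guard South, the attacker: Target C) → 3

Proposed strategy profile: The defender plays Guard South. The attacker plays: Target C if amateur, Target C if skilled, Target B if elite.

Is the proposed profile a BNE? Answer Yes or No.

The defender plays Guard South: E[Guard South] = 0.25·(9) + 0.125·(9) + 0.625·(-3) = 1.5; E[Guard North] = -1.25. Best-responding. ✓
The attacker (capability amateur), facing Guard South: Target A gives 5, Target B gives 10, Target C gives 12. Proposed Target C is best. ✓
The attacker (capability skilled), facing Guard South: Target A gives -5, Target B gives -7, Target C gives 6. Proposed Target C is best. ✓
The attacker (capability elite), facing Guard South: Target A gives -4, Target B gives 12, Target C gives 3. Proposed Target B is best. ✓

Yes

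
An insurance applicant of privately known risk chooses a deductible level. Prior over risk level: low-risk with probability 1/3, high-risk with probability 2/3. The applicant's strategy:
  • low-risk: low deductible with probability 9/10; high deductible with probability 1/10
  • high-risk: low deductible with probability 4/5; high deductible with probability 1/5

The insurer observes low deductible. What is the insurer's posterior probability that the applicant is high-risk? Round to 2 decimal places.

Apply Bayes' rule using the sender's strategy as the likelihood.
P(low deductible) = (1/3)·(9/10) + (2/3)·(4/5) = 5/6
P(high-risk | low deductible) = ((2/3)·(4/5)) / (5/6) = (8/15) / (5/6) = 16/25

0.64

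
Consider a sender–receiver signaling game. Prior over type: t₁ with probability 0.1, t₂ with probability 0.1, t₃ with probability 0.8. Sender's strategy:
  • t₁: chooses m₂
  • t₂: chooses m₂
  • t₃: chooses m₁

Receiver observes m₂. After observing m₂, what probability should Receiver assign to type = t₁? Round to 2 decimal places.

P(m₂) = 0.1·1 + 0.1·1 + 0.8·0 = 0.2
P(t₁ | m₂) = (0.1·1) / 0.2 = 0.1 / 0.2 = 0.5

0.50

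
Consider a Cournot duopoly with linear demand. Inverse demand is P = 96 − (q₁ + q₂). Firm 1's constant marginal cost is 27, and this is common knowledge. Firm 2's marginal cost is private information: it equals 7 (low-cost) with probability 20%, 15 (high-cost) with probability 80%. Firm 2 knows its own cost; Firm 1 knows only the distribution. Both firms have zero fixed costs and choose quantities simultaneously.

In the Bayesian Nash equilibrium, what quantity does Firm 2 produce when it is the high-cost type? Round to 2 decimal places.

Type-c best response for Firm 2: q₂(c) = (96 − c)/2 − q₁/2.
Firm 1 maximizes expected profit; its first-order condition is 96 − 2q₁ − E[q₂] − 27 = 0.
Substituting E[q₂] and solving: E[c₂] = 13.4, so q₁ = (96 − 2·27 + 13.4)/3 = 18.4667.
q₂(high-cost) = (96 − 15 − 18.4667)/2 = 31.2667.

31.27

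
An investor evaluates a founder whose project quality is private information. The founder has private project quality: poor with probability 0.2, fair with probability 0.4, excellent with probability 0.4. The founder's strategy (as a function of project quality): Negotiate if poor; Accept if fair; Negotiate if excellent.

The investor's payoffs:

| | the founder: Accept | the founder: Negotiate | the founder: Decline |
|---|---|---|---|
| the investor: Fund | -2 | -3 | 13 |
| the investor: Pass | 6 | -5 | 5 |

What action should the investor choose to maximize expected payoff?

E[Fund] = 0.2·(-3) + 0.4·(-2) + 0.4·(-3) = -2.6
E[Pass] = 0.2·(-5) + 0.4·(6) + 0.4·(-5) = -0.6
Best response: Pass (-0.6 is the largest).

Pass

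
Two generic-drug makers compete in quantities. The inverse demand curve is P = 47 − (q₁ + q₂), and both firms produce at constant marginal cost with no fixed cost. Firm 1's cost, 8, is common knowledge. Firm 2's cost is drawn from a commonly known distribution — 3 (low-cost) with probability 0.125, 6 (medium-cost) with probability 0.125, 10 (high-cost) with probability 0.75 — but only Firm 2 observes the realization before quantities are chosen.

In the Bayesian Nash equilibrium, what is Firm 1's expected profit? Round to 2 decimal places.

174.46

Type-c best response for Firm 2: q₂(c) = (47 − c)/2 − q₁/2.
Firm 1 maximizes expected profit; its first-order condition is 47 − 2q₁ − E[q₂] − 8 = 0.
Substituting E[q₂] and solving: E[c₂] = 8.625, so q₁ = (47 − 2·8 + 8.625)/3 = 13.2083.
E[P] = 47 − (q₁ + E[q₂]) = 21.2083; Firm 1's expected profit = (E[P] − 8)·q₁ = (21.2083 − 8)·13.2083 = 174.46.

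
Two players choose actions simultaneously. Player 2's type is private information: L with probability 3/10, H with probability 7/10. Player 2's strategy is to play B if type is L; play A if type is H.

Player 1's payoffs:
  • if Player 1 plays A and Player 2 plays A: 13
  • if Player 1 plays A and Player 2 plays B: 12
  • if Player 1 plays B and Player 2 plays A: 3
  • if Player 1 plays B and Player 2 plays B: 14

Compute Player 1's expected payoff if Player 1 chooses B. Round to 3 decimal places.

6.300

E[B] = 3/10·14 + 7/10·3 = 21/5 + 21/10 = 63/10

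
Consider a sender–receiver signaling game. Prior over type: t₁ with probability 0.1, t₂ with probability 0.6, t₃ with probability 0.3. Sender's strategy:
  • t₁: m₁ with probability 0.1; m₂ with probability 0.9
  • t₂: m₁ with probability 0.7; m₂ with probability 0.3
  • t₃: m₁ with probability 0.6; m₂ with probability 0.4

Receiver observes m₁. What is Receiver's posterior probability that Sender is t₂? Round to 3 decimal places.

Apply Bayes' rule using the sender's strategy as the likelihood.
P(m₁) = 0.1·0.1 + 0.6·0.7 + 0.3·0.6 = 0.61
P(t₂ | m₁) = (0.6·0.7) / 0.61 = 0.42 / 0.61 = 0.688525

0.689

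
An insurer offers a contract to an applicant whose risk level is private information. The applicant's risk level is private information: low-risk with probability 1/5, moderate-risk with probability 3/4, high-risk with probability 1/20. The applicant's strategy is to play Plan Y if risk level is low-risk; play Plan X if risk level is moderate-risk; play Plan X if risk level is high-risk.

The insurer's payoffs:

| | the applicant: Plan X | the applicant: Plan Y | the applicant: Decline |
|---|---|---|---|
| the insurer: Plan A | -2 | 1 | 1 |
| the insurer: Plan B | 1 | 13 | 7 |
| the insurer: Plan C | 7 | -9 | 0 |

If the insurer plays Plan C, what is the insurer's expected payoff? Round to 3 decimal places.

Take the expectation over the applicant's risk level, weighting each type's action by its prior probability.
E[Plan C] = 1/5·(-9) + 3/4·7 + 1/20·7 = (-9/5) + 21/4 + 7/20 = 19/5

3.800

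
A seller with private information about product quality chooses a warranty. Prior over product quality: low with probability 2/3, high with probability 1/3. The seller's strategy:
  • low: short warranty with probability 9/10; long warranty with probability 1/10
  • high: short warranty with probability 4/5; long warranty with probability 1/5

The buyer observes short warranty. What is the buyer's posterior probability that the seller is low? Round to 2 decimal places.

0.69

P(short warranty) = (2/3)·(9/10) + (1/3)·(4/5) = 13/15
P(low | short warranty) = ((2/3)·(9/10)) / (13/15) = (3/5) / (13/15) = 9/13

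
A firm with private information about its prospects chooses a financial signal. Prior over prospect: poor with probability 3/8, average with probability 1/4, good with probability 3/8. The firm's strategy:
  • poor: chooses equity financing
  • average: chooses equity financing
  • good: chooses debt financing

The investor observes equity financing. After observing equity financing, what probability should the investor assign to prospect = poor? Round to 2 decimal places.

0.60

P(equity financing) = (3/8)·1 + (1/4)·1 + (3/8)·0 = 5/8
P(poor | equity financing) = ((3/8)·1) / (5/8) = (3/8) / (5/8) = 3/5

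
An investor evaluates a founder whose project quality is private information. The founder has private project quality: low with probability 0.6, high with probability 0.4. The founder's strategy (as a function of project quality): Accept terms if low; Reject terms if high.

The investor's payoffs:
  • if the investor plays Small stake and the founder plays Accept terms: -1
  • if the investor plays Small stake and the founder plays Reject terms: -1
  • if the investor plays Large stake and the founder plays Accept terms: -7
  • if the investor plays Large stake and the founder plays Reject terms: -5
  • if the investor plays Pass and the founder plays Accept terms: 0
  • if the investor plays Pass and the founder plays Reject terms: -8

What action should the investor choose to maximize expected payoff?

Small stake

Compute the investor's expected payoff for each action, taking the expectation over the founder's type.
E[Small stake] = 0.6·(-1) + 0.4·(-1) = -1
E[Large stake] = 0.6·(-7) + 0.4·(-5) = -6.2
E[Pass] = 0.6·(0) + 0.4·(-8) = -3.2
Best response: Small stake (-1 is the largest).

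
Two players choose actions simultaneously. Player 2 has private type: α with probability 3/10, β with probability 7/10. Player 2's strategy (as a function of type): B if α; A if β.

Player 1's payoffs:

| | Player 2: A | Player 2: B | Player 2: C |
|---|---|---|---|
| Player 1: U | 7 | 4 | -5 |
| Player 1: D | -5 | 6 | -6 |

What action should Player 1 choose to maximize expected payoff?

E[U] = 3/10·(4) + 7/10·(7) = 61/10
E[D] = 3/10·(6) + 7/10·(-5) = -17/10
Best response: U (61/10 is the largest).

U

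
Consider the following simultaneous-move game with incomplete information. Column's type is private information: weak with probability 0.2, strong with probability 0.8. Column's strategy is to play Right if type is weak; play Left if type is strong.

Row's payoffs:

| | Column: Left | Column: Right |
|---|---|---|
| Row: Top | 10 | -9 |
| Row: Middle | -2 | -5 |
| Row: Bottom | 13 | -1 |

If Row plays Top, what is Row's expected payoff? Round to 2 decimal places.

E[Top] = 0.2·(-9) + 0.8·10 = (-1.8) + 8 = 6.2

6.20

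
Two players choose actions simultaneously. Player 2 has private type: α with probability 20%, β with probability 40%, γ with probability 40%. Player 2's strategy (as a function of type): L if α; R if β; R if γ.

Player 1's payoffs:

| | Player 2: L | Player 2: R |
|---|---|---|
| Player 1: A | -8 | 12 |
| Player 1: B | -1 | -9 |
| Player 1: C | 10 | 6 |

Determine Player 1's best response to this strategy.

E[A] = 0.2·(-8) + 0.4·(12) + 0.4·(12) = 8
E[B] = 0.2·(-1) + 0.4·(-9) + 0.4·(-9) = -7.4
E[C] = 0.2·(10) + 0.4·(6) + 0.4·(6) = 6.8
Best response: A (8 is the largest).

A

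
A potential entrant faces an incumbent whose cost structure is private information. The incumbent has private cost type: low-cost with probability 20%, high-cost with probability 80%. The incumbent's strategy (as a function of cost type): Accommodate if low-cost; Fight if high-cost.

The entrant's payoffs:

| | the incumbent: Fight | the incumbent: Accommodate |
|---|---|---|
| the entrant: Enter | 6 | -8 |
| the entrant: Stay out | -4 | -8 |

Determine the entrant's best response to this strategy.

Enter

Compute the entrant's expected payoff for each action, taking the expectation over the incumbent's type.
E[Enter] = 0.2·(-8) + 0.8·(6) = 3.2
E[Stay out] = 0.2·(-8) + 0.8·(-4) = -4.8
Best response: Enter (3.2 is the largest).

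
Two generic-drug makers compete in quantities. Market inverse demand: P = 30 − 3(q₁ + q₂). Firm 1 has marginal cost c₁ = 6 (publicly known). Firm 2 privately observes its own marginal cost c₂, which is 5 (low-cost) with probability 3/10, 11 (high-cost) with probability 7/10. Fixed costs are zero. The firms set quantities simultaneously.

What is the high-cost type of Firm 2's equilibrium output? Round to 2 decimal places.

Type-c best response for Firm 2: q₂(c) = (30 − c)/6 − q₁/2.
Firm 1 maximizes expected profit; its first-order condition is 30 − 6q₁ − 3E[q₂] − 6 = 0.
Substituting E[q₂] and solving: E[c₂] = 9.2, so q₁ = (30 − 2·6 + 9.2)/9 = 3.02222.
q₂(high-cost) = (30 − 11 − 3·3.02222)/6 = 1.65556.

1.66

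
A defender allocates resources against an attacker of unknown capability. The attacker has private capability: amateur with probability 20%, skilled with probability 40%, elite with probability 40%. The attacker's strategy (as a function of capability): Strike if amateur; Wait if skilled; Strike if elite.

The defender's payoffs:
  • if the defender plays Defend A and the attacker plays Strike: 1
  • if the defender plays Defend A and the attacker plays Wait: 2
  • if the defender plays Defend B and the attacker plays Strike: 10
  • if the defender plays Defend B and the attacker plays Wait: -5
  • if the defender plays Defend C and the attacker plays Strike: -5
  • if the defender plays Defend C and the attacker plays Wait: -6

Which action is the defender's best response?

Defend B

E[Defend A] = 0.2·(1) + 0.4·(2) + 0.4·(1) = 1.4
E[Defend B] = 0.2·(10) + 0.4·(-5) + 0.4·(10) = 4
E[Defend C] = 0.2·(-5) + 0.4·(-6) + 0.4·(-5) = -5.4
Best response: Defend B (4 is the largest).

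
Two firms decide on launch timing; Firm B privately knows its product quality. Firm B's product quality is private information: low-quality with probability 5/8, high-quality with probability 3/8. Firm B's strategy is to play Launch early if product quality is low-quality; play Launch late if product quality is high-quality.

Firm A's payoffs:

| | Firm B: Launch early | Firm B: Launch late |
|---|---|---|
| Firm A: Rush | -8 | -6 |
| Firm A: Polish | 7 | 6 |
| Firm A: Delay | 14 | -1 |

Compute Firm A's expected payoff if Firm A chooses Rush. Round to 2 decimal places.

Take the expectation over Firm B's product quality, weighting each type's action by its prior probability.
E[Rush] = 5/8·(-8) + 3/8·(-6) = (-5) + (-9/4) = -29/4

-7.25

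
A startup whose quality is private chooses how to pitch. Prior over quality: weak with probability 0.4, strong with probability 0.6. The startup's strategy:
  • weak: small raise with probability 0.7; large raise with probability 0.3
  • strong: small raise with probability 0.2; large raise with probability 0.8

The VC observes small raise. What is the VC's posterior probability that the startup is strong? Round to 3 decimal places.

P(small raise) = 0.4·0.7 + 0.6·0.2 = 0.4
P(strong | small raise) = (0.6·0.2) / 0.4 = 0.12 / 0.4 = 0.3

0.300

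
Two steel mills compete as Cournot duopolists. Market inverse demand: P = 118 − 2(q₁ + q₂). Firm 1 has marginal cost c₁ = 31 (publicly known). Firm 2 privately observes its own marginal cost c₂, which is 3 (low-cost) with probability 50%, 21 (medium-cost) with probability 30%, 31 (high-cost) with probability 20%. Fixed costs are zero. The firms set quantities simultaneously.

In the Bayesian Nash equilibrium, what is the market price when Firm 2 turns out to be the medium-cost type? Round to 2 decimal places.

57.83

Each type of Firm 2 best-responds to q₁; Firm 1 best-responds to the expected q₂ over Firm 2's types.
Firm 2 with cost c maximizes (118 − 2(q₁+q₂) − c)·q₂, giving q₂(c) = (118 − c − 2q₁)/4.
E[c₂] = 0.5·3 + 0.3·21 + 0.2·31 = 14
Firm 1's FOC against E[q₂] yields q₁ = (118 − 2·31 + E[c₂])/6 = (118 − 62 + 14)/6 = 11.6667.
q₂(medium-cost) = 18.4167, so P = 118 − 2·(11.6667 + 18.4167) = 57.8333.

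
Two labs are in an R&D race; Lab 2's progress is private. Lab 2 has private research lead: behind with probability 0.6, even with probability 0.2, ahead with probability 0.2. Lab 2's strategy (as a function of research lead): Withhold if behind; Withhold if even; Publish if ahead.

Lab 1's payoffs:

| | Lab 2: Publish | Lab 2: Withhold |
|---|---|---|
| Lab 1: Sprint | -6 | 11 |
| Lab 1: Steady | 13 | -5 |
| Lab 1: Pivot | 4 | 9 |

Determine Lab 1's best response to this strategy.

Pivot

E[Sprint] = 0.6·(11) + 0.2·(11) + 0.2·(-6) = 7.6
E[Steady] = 0.6·(-5) + 0.2·(-5) + 0.2·(13) = -1.4
E[Pivot] = 0.6·(9) + 0.2·(9) + 0.2·(4) = 8
Best response: Pivot (8 is the largest).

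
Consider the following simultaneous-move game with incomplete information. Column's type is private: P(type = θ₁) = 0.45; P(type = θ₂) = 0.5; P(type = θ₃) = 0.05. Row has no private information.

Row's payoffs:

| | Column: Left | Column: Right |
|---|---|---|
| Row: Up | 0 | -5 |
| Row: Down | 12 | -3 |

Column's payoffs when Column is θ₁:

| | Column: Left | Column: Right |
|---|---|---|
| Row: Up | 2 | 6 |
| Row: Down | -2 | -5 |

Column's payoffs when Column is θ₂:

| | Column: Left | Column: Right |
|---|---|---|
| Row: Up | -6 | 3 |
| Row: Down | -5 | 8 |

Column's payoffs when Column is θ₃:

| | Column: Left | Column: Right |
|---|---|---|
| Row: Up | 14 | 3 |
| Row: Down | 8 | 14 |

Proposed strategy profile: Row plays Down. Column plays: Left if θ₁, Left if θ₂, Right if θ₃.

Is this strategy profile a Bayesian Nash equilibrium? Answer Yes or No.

Row plays Down: E[Down] = 0.45·(12) + 0.5·(12) + 0.05·(-3) = 11.25; E[Up] = -0.25. Best-responding. ✓
Column (type θ₁), facing Down: Left gives -2, Right gives -5. Proposed Left is best. ✓
Column (type θ₂), facing Down: Left gives -5, Right gives 8. Proposed Left is not best — profitable deviation exists. ✗
Column (type θ₃), facing Down: Left gives 8, Right gives 14. Proposed Right is best. ✓

No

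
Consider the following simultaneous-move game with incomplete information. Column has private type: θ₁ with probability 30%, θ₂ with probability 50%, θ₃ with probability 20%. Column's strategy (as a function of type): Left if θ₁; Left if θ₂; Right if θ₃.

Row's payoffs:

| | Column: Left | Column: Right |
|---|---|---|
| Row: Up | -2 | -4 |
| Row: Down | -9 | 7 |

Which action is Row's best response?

Up

E[Up] = 0.3·(-2) + 0.5·(-2) + 0.2·(-4) = -2.4
E[Down] = 0.3·(-9) + 0.5·(-9) + 0.2·(7) = -5.8
Best response: Up (-2.4 is the largest).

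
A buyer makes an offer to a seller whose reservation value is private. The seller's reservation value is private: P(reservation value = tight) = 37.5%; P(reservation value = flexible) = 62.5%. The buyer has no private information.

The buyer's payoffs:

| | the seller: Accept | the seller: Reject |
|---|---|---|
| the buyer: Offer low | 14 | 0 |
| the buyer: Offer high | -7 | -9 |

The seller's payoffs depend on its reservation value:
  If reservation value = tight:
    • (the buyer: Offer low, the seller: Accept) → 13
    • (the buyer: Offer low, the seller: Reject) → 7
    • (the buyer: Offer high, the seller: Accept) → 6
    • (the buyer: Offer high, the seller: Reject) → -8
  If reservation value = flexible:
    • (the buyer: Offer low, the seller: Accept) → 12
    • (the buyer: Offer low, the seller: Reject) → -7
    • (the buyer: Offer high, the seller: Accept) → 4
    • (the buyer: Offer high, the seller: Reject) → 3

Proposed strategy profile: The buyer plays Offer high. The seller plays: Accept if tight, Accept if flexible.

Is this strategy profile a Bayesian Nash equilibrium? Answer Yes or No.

The buyer plays Offer high: E[Offer high] = 0.375·(-7) + 0.625·(-7) = -7; E[Offer low] = 14. Not best-responding. ✗
The seller (reservation value tight), facing Offer high: Accept gives 6, Reject gives -8. Proposed Accept is best. ✓
The seller (reservation value flexible), facing Offer high: Accept gives 4, Reject gives 3. Proposed Accept is best. ✓

No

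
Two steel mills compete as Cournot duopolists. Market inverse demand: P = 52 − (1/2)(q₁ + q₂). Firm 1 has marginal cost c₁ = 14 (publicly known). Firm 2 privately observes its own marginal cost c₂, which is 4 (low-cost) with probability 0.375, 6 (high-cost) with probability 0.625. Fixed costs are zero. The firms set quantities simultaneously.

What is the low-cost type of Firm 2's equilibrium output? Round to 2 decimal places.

Type-c best response for Firm 2: q₂(c) = (52 − c) − q₁/2.
Firm 1 maximizes expected profit; its first-order condition is 52 − q₁ − (1/2)E[q₂] − 14 = 0.
Substituting E[q₂] and solving: E[c₂] = 5.25, so q₁ = (52 − 2·14 + 5.25)/(3/2) = 19.5.
q₂(low-cost) = (52 − 4 − (1/2)·19.5) = 38.25.

38.25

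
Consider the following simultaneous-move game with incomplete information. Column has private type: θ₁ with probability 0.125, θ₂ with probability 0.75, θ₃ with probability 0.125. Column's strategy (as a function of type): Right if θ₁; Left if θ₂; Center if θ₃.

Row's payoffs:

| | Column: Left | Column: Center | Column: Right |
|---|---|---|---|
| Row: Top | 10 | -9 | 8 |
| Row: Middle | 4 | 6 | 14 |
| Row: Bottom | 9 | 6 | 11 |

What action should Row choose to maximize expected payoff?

E[Top] = 0.125·(8) + 0.75·(10) + 0.125·(-9) = 7.375
E[Middle] = 0.125·(14) + 0.75·(4) + 0.125·(6) = 5.5
E[Bottom] = 0.125·(11) + 0.75·(9) + 0.125·(6) = 8.875
Best response: Bottom (8.875 is the largest).

Bottom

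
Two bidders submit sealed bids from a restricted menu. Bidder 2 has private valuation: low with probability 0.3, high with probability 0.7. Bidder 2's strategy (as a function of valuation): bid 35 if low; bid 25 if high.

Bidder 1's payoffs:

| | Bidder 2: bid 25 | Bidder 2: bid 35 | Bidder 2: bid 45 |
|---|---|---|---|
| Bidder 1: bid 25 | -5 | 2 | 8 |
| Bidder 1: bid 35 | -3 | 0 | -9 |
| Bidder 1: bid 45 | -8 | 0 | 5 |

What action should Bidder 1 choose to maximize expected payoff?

Compute Bidder 1's expected payoff for each action, taking the expectation over Bidder 2's type.
E[bid 25] = 0.3·(2) + 0.7·(-5) = -2.9
E[bid 35] = 0.3·(0) + 0.7·(-3) = -2.1
E[bid 45] = 0.3·(0) + 0.7·(-8) = -5.6
Best response: bid 35 (-2.1 is the largest).

bid 35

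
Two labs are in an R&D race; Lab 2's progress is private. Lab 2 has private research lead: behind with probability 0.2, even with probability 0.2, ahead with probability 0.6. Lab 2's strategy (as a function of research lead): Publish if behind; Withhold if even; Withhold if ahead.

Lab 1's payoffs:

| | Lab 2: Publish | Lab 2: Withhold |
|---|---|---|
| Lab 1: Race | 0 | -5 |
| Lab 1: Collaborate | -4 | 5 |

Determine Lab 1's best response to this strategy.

E[Race] = 0.2·(0) + 0.2·(-5) + 0.6·(-5) = -4
E[Collaborate] = 0.2·(-4) + 0.2·(5) + 0.6·(5) = 3.2
Best response: Collaborate (3.2 is the largest).

Collaborate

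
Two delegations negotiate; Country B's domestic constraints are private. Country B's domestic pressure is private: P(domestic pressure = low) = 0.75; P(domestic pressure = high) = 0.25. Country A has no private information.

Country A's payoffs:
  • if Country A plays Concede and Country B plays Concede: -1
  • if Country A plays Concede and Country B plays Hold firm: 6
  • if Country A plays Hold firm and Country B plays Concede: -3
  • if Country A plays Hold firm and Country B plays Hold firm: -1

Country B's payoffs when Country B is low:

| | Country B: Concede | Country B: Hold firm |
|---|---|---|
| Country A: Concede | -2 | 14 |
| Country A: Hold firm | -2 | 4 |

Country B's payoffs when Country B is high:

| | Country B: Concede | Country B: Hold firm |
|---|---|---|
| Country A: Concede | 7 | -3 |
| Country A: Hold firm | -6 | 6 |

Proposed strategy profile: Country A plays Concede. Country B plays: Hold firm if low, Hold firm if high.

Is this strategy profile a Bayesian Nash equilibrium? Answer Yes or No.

No

A profile is a BNE iff every type of every player is best-responding given beliefs about the other side.
Country A plays Concede: E[Concede] = 0.75·(6) + 0.25·(6) = 6; E[Hold firm] = -1. Best-responding. ✓
Country B (domestic pressure low), facing Concede: Concede gives -2, Hold firm gives 14. Proposed Hold firm is best. ✓
Country B (domestic pressure high), facing Concede: Concede gives 7, Hold firm gives -3. Proposed Hold firm is not best — profitable deviation exists. ✗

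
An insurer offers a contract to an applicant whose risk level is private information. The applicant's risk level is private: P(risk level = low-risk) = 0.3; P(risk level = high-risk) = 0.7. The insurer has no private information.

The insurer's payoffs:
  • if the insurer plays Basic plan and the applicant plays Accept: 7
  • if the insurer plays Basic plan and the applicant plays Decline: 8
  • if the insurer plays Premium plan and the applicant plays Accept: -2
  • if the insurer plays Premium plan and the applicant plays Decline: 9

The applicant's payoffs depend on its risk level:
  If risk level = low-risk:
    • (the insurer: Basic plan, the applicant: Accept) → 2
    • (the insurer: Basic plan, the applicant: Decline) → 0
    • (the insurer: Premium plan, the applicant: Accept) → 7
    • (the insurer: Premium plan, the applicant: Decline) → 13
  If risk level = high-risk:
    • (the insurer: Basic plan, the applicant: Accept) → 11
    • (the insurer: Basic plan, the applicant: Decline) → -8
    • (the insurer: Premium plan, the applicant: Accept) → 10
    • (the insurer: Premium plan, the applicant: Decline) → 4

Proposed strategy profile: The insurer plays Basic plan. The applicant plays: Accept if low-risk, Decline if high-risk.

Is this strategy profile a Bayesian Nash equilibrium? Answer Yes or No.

The insurer plays Basic plan: E[Basic plan] = 0.3·(7) + 0.7·(8) = 7.7; E[Premium plan] = 5.7. Best-responding. ✓
The applicant (risk level low-risk), facing Basic plan: Accept gives 2, Decline gives 0. Proposed Accept is best. ✓
The applicant (risk level high-risk), facing Basic plan: Accept gives 11, Decline gives -8. Proposed Decline is not best — profitable deviation exists. ✗

No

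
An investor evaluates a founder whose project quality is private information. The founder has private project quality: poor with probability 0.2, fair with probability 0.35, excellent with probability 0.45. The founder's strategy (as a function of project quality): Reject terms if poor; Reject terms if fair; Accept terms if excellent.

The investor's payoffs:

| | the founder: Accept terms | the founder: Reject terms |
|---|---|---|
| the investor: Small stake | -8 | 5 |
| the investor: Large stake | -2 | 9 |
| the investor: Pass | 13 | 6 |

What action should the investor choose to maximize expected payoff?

Pass

E[Small stake] = 0.2·(5) + 0.35·(5) + 0.45·(-8) = -0.85
E[Large stake] = 0.2·(9) + 0.35·(9) + 0.45·(-2) = 4.05
E[Pass] = 0.2·(6) + 0.35·(6) + 0.45·(13) = 9.15
Best response: Pass (9.15 is the largest).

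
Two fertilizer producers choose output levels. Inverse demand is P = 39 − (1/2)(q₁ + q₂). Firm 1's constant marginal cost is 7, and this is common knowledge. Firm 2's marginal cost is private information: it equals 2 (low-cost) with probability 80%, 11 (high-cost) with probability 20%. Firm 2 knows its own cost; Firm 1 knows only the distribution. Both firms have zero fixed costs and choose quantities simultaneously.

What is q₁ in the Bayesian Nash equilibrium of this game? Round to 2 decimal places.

Type-c best response for Firm 2: q₂(c) = (39 − c) − q₁/2.
Firm 1 maximizes expected profit; its first-order condition is 39 − q₁ − (1/2)E[q₂] − 7 = 0.
Substituting E[q₂] and solving: E[c₂] = 3.8, so q₁ = (39 − 2·7 + 3.8)/(3/2) = 19.2.

19.20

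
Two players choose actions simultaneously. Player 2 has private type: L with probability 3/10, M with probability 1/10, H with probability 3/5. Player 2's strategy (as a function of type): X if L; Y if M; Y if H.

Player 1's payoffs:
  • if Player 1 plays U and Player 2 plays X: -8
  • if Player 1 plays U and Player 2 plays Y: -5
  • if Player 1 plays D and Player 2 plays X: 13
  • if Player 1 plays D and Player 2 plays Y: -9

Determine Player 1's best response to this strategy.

D

Compute Player 1's expected payoff for each action, taking the expectation over Player 2's type.
E[U] = 3/10·(-8) + 1/10·(-5) + 3/5·(-5) = -59/10
E[D] = 3/10·(13) + 1/10·(-9) + 3/5·(-9) = -12/5
Best response: D (-12/5 is the largest).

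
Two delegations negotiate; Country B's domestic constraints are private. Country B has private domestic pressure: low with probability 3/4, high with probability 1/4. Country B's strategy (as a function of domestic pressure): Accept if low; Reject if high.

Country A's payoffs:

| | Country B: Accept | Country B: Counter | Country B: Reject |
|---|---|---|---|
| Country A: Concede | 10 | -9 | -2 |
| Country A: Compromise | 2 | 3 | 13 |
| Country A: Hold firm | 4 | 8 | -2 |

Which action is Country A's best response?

Concede

Compute Country A's expected payoff for each action, taking the expectation over Country B's type.
E[Concede] = 3/4·(10) + 1/4·(-2) = 7
E[Compromise] = 3/4·(2) + 1/4·(13) = 19/4
E[Hold firm] = 3/4·(4) + 1/4·(-2) = 5/2
Best response: Concede (7 is the largest).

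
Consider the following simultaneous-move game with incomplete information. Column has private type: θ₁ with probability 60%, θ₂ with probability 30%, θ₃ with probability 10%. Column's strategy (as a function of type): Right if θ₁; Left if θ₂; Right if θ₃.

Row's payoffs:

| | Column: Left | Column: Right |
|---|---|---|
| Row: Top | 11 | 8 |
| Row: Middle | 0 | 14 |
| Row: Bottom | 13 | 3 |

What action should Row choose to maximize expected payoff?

E[Top] = 0.6·(8) + 0.3·(11) + 0.1·(8) = 8.9
E[Middle] = 0.6·(14) + 0.3·(0) + 0.1·(14) = 9.8
E[Bottom] = 0.6·(3) + 0.3·(13) + 0.1·(3) = 6
Best response: Middle (9.8 is the largest).

Middle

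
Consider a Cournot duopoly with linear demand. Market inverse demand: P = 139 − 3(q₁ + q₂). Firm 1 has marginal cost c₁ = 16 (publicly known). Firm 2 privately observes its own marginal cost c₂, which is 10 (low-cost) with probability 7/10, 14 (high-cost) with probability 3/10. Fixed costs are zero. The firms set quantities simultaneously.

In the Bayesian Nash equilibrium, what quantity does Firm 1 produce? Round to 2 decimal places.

Firm 2 with cost c maximizes (139 − 3(q₁+q₂) − c)·q₂, giving q₂(c) = (139 − c − 3q₁)/6.
E[c₂] = 7/10·10 + 3/10·14 = 11.2
Firm 1's FOC against E[q₂] yields q₁ = (139 − 2·16 + E[c₂])/9 = (139 − 32 + 11.2)/9 = 13.1333.

13.13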